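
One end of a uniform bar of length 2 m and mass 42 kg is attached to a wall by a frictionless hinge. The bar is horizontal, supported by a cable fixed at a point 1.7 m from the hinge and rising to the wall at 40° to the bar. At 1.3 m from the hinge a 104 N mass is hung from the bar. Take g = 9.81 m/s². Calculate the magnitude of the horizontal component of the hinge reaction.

Take torques about the hinge: T sin 40° · 1.7 = 42×9.81×1 + 104×1.3 = 547.22 N·m.
So T = 547.22 / (0.6428 × 1.7) = 500.78 N.
ΣF_x = 0: H_x = T cos 40° = 383.62 N.

H_x ≈ 384 N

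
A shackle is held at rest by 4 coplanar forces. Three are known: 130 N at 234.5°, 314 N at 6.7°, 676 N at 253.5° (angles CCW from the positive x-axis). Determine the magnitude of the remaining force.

Sum the known components: ΣF_x = 44.37 N, ΣF_y = -717.4 N.
For equilibrium the remaining force must supply (−ΣF_x, −ΣF_y) = (-44.37, 717.4) N.
Magnitude = √((-44.37)² + (717.4)²) = 718.7 N; direction = atan2(717.4, -44.37) = 93.5°.

F ≈ 719 N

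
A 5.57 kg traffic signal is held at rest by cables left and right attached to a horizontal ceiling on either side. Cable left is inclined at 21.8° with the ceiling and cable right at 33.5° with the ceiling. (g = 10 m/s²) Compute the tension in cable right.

Weight W = 5.57 × 10 = 55.7 N acts straight down.
Horizontal: T_left cos 21.8° = T_right cos 33.5°  →  T_left = 0.8981 T_right.
Vertical: T_left sin 21.8° + T_right sin 33.5° = 55.7.
Substituting the horizontal relation into the vertical equation gives 0.8855 T_right = 55.7, so T_right = 62.9 N.

T_right ≈ 62.9 N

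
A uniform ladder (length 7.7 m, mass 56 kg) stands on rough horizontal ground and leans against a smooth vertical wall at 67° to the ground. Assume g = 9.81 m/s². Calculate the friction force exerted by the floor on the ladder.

Torques about the foot: N_wall · 7.7 sin 67° = 56×9.81×3.85 cos 67° → N_wall = 116.59 N.
ΣF_x = 0: f_floor = N_wall = 116.59 N.

f ≈ 117 N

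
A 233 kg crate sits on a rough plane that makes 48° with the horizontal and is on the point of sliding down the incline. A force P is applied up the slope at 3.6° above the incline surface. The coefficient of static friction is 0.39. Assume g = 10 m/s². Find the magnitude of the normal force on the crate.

On the verge of sliding down the incline, friction equals μN and acts up the slope.
Perpendicular: N + P sin 3.6° = W cos 48° = 1559 N.
Along incline: P cos 3.6° + μN = W sin 48° with W sin 48° = 1732 N.
Solving the pair for P and N: P = 1154 N, N = 1487 N (and f = μN = 579.8 N).

N ≈ 1490 N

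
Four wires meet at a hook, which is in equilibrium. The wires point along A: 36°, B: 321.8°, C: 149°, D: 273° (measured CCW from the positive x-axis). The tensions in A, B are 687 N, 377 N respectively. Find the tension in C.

T_C ≈ 1040 N

Resolve: ΣF_x = 687 cos 36° + 377 cos 321.8° + T_C cos 149° + T_D cos 273° = 0.
        ΣF_y = 687 sin 36° + 377 sin 321.8° + T_C sin 149° + T_D sin 273° = 0.
The known terms sum to (852.1, 170.7) N, so -0.8572 T_C + 0.0523 T_D = -852.1 and 0.5150 T_C − 0.9986 T_D = -170.7.
Solving simultaneously: T_C = 1037 N, T_D = 705.8 N.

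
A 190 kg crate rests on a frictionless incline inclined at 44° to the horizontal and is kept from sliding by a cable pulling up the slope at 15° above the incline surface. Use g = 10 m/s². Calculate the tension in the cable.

Take axes along and perpendicular to the incline. Weight components: W sin 44° = 1320 N down-slope, W cos 44° = 1367 N into the surface.
Along incline: T cos 15° = W sin 44° → T = 1366 N.
Perpendicular: N = W cos 44° − T sin 15° = 1013 N.

T ≈ 1370 N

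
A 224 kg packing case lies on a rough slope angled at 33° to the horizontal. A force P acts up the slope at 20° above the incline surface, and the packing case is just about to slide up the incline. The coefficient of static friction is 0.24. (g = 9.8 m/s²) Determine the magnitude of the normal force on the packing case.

N ≈ 1290 N

On the verge of sliding up the incline, friction equals μN and acts down the slope.
Perpendicular: N + P sin 20° = W cos 33° = 1841 N.
Along incline: P cos 20° = W sin 33° + μN  with W sin 33° = 1196 N.
Solving the pair for P and N: P = 1603 N, N = 1293 N (and f = μN = 310.3 N).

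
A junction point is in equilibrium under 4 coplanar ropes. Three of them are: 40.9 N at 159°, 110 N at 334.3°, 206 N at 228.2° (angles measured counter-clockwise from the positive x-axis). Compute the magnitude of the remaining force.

Sum the known components: ΣF_x = -76.37 N, ΣF_y = -186.6 N.
For equilibrium the remaining force must supply (−ΣF_x, −ΣF_y) = (76.37, 186.6) N.
Magnitude = √((76.37)² + (186.6)²) = 201.6 N; direction = atan2(186.6, 76.37) = 67.7°.

F ≈ 202 N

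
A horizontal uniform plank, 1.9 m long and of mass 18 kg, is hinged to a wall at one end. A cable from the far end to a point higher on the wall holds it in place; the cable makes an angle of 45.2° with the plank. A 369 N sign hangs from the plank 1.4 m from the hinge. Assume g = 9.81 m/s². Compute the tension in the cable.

Take torques about the hinge: T sin 45.2° · 1.9 = 18×9.81×0.95 + 369×1.4 = 684.35 N·m.
So T = 684.35 / (0.7096 × 1.9) = 507.61 N.

T ≈ 508 N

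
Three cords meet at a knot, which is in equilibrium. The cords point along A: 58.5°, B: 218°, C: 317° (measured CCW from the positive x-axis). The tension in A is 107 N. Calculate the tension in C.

T_C ≈ 37.9 N

Resolve: ΣF_x = 107 cos 58.5° + T_B cos 218° + T_C cos 317° = 0.
        ΣF_y = 107 sin 58.5° + T_B sin 218° + T_C sin 317° = 0.
The known terms sum to (55.91, 91.23) N, so -0.7880 T_B + 0.7314 T_C = -55.91 and -0.6157 T_B − 0.6820 T_C = -91.23.
Solving simultaneously: T_B = 106.2 N, T_C = 37.94 N.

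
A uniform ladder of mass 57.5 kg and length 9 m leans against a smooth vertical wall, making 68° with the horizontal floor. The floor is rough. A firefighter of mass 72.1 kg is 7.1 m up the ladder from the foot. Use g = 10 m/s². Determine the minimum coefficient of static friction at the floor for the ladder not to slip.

ΣF_y = 0: N_floor = 57.5×10 + 72.1×10 = 1296 N.
Torques about the foot: N_wall · 9 sin 68° = 57.5×10×4.5 cos 68° + 72.1×10×7.1 cos 68° → N_wall = 345.96 N.
ΣF_x = 0: f_floor = N_wall = 345.96 N.
μ_min = f_floor / N_floor = 345.96 / 1296 = 0.2669.

μ_min ≈ 0.267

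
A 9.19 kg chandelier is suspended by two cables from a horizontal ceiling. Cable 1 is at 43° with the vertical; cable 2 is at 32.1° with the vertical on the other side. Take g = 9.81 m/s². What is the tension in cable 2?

Angles from the horizontal: cable 1 is 90° − 43° = 47°, cable 2 is 90° − 32.1° = 57.9°.
Weight W = 9.19 × 9.81 = 90.15 N acts straight down.
Horizontal: T_1 cos 47° = T_2 cos 57.9°  →  T_1 = 0.7792 T_2.
Vertical: T_1 sin 47° + T_2 sin 57.9° = 90.15.
Substituting the horizontal relation into the vertical equation gives 1.417 T_2 = 90.15, so T_2 = 63.62 N.

T_2 ≈ 63.6 N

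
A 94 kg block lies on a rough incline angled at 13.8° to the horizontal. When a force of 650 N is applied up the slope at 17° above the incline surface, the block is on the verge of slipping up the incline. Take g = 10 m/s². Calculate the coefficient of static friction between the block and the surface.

μ ≈ 0.550

On the verge of sliding up the incline, friction is at its maximum μN and acts down the slope.
Perpendicular to incline: N = W cos 13.8° − P sin 17° = 912.9 − 190 = 722.8 N.
Along incline: P cos 17° − μN = W sin 13.8° → μ = −(W sin 13.8° − P cos 17°) / N = 0.5498.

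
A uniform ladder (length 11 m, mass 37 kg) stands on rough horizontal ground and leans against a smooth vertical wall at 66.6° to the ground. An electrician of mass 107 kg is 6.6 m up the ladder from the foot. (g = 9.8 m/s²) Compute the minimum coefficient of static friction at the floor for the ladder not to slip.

μ_min ≈ 0.249

ΣF_y = 0: N_floor = 37×9.8 + 107×9.8 = 1411.2 N.
Torques about the foot: N_wall · 11 sin 66.6° = 37×9.8×5.5 cos 66.6° + 107×9.8×6.6 cos 66.6° → N_wall = 350.72 N.
ΣF_x = 0: f_floor = N_wall = 350.72 N.
μ_min = f_floor / N_floor = 350.72 / 1411.2 = 0.2485.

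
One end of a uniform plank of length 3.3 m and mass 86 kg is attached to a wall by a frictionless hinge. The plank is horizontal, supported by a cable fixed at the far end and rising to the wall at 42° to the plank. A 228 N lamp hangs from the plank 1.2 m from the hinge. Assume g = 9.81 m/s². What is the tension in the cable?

Take torques about the hinge: T sin 42° · 3.3 = 86×9.81×1.65 + 228×1.2 = 1665.6 N·m.
So T = 1665.6 / (0.6691 × 3.3) = 754.32 N.

T ≈ 754 N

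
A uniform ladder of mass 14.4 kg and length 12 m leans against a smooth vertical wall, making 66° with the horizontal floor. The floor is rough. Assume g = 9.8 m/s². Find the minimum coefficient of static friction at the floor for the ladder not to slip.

μ_min ≈ 0.223

ΣF_y = 0: N_floor = 14.4×9.8 = 141.12 N.
Torques about the foot: N_wall · 12 sin 66° = 14.4×9.8×6 cos 66° → N_wall = 31.415 N.
ΣF_x = 0: f_floor = N_wall = 31.415 N.
μ_min = f_floor / N_floor = 31.415 / 141.12 = 0.2226.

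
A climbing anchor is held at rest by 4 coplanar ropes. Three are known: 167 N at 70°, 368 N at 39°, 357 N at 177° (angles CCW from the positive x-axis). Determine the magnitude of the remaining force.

Sum the known components: ΣF_x = -13.4 N, ΣF_y = 407.2 N.
For equilibrium the remaining force must supply (−ΣF_x, −ΣF_y) = (13.4, -407.2) N.
Magnitude = √((13.4)² + (-407.2)²) = 407.4 N; direction = atan2(-407.2, 13.4) = 271.9°.

F ≈ 407 N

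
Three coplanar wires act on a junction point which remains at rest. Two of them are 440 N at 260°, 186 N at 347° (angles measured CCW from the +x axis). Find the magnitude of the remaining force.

Sum the known components: ΣF_x = 104.8 N, ΣF_y = -475.2 N.
For equilibrium the remaining force must supply (−ΣF_x, −ΣF_y) = (-104.8, 475.2) N.
Magnitude = √((-104.8)² + (475.2)²) = 486.6 N; direction = atan2(475.2, -104.8) = 102.4°.

F ≈ 487 N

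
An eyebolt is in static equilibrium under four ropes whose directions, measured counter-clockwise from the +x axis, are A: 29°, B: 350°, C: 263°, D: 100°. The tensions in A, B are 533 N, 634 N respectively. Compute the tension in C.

T_C ≈ 3760 N

Resolve: ΣF_x = 533 cos 29° + 634 cos 350° + T_C cos 263° + T_D cos 100° = 0.
        ΣF_y = 533 sin 29° + 634 sin 350° + T_C sin 263° + T_D sin 100° = 0.
The known terms sum to (1091, 148.3) N, so -0.1219 T_C − 0.1736 T_D = -1091 and -0.9925 T_C + 0.9848 T_D = -148.3.
Solving simultaneously: T_C = 3761 N, T_D = 3640 N.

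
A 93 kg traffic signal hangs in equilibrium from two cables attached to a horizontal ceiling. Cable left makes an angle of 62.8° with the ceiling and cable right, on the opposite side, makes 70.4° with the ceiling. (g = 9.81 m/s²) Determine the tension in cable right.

Weight W = 93 × 9.81 = 912.3 N acts straight down.
Horizontal: T_left cos 62.8° = T_right cos 70.4°  →  T_left = 0.7339 T_right.
Vertical: T_left sin 62.8° + T_right sin 70.4° = 912.3.
Substituting the horizontal relation into the vertical equation gives 1.595 T_right = 912.3, so T_right = 572.1 N.

T_right ≈ 572 N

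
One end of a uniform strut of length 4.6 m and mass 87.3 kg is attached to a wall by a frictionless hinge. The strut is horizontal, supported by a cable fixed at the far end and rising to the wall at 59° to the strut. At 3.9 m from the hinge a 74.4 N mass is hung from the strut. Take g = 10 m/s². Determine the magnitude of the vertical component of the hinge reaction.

Take torques about the hinge: T sin 59° · 4.6 = 87.3×10×2.3 + 74.4×3.9 = 2298.1 N·m.
So T = 2298.1 / (0.8572 × 4.6) = 582.82 N.
ΣF_y = 0: H_y = (87.3×10 + 74.4) − T sin 59° = 947.4 − 499.58 = 447.82 N.

|H_y| ≈ 448 N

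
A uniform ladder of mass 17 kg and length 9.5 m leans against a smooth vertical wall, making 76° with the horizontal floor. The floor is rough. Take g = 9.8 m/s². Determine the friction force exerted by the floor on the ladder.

f ≈ 20.8 N

Torques about the foot: N_wall · 9.5 sin 76° = 17×9.8×4.75 cos 76° → N_wall = 20.769 N.
ΣF_x = 0: f_floor = N_wall = 20.769 N.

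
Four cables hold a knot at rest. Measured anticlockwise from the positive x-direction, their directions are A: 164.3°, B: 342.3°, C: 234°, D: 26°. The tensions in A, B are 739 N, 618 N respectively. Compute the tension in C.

T_C ≈ 138 N

Resolve: ΣF_x = 739 cos 164.3° + 618 cos 342.3° + T_C cos 234° + T_D cos 26° = 0.
        ΣF_y = 739 sin 164.3° + 618 sin 342.3° + T_C sin 234° + T_D sin 26° = 0.
The known terms sum to (-122.7, 12.08) N, so -0.5878 T_C + 0.8988 T_D = 122.7 and -0.8090 T_C + 0.4384 T_D = -12.08.
Solving simultaneously: T_C = 137.7 N, T_D = 226.5 N.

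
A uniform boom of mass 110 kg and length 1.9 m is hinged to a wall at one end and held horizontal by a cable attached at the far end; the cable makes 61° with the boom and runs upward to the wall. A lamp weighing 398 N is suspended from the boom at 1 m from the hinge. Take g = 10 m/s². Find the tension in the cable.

T ≈ 868 N

Take torques about the hinge: T sin 61° · 1.9 = 110×10×0.95 + 398×1 = 1443 N·m.
So T = 1443 / (0.8746 × 1.9) = 868.35 N.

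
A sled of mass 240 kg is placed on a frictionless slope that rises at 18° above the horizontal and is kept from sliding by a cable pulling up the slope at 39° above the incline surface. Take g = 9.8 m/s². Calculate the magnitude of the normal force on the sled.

Take axes along and perpendicular to the incline. Weight components: W sin 18° = 726.8 N down-slope, W cos 18° = 2237 N into the surface.
Along incline: T cos 39° = W sin 18° → T = 935.2 N.
Perpendicular: N = W cos 18° − T sin 39° = 1648 N.

N ≈ 1650 N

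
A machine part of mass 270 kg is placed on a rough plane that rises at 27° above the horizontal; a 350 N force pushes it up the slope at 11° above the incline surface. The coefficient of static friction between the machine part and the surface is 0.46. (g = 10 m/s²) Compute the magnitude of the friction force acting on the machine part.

f ≈ 882 N

Axes along / perpendicular to the incline. W sin 27° = 1226 N down-slope; W cos 27° = 2406 N into the surface.
Perpendicular: N = W cos 27° − P sin 11° = 2406 − 66.78 = 2339 N.
Along incline: P cos 11° + f = W sin 27° (friction acts up-slope) → f = 1226 − 343.6 = 882.2 N.
|f| = 882.2 N ≤ μN = 1076 N, so the machine part is indeed static.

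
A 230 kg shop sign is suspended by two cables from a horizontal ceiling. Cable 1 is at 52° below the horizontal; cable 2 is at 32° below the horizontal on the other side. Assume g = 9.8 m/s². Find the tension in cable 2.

Weight W = 230 × 9.8 = 2254 N acts straight down.
Horizontal: T_1 cos 52° = T_2 cos 32°  →  T_1 = 1.377 T_2.
Vertical: T_1 sin 52° + T_2 sin 32° = 2254.
Substituting the horizontal relation into the vertical equation gives 1.615 T_2 = 2254, so T_2 = 1395 N.

T_2 ≈ 1400 N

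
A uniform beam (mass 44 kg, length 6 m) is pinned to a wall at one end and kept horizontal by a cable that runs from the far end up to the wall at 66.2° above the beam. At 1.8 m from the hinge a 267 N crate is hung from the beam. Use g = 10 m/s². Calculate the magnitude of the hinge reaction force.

|H| ≈ 428 N

Take torques about the hinge: T sin 66.2° · 6 = 44×10×3 + 267×1.8 = 1800.6 N·m.
So T = 1800.6 / (0.9150 × 6) = 327.99 N.
ΣF_x = 0: H_x = T cos 66.2° = 132.36 N.
ΣF_y = 0: H_y = (44×10 + 267) − T sin 66.2° = 707 − 300.1 = 406.9 N.
|H| = √(H_x² + H_y²) = √((132.36)² + (406.9)²) = 427.89 N.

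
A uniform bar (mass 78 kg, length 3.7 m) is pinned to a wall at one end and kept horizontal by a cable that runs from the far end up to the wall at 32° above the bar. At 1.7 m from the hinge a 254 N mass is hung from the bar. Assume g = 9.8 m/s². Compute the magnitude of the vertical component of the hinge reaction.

|H_y| ≈ 519 N

Take torques about the hinge: T sin 32° · 3.7 = 78×9.8×1.85 + 254×1.7 = 1845.9 N·m.
So T = 1845.9 / (0.5299 × 3.7) = 941.47 N.
ΣF_y = 0: H_y = (78×9.8 + 254) − T sin 32° = 1018.4 − 498.9 = 519.5 N.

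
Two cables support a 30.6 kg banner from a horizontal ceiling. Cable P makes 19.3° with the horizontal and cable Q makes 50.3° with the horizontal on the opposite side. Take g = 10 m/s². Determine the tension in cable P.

T_P ≈ 209 N

Weight W = 30.6 × 10 = 306 N acts straight down.
Horizontal: T_P cos 19.3° = T_Q cos 50.3°  →  T_Q = 1.478 T_P.
Vertical: T_P sin 19.3° + T_Q sin 50.3° = 306.
Substituting the horizontal relation into the vertical equation gives 1.467 T_P = 306, so T_P = 208.5 N.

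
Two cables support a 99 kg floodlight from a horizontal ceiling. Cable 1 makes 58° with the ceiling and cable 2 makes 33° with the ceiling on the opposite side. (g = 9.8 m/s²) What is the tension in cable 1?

T_1 ≈ 814 N

Weight W = 99 × 9.8 = 970.2 N acts straight down.
Horizontal: T_1 cos 58° = T_2 cos 33°  →  T_2 = 0.6319 T_1.
Vertical: T_1 sin 58° + T_2 sin 33° = 970.2.
Substituting the horizontal relation into the vertical equation gives 1.192 T_1 = 970.2, so T_1 = 813.8 N.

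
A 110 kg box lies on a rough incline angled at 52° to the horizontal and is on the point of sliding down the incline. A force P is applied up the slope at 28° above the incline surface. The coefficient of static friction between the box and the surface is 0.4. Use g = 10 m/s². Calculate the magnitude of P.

P ≈ 857 N

On the verge of sliding down the incline, friction equals μN and acts up the slope.
Perpendicular: N + P sin 28° = W cos 52° = 677.2 N.
Along incline: P cos 28° + μN = W sin 52° with W sin 52° = 866.8 N.
Solving the pair for P and N: P = 857.2 N, N = 274.8 N (and f = μN = 109.9 N).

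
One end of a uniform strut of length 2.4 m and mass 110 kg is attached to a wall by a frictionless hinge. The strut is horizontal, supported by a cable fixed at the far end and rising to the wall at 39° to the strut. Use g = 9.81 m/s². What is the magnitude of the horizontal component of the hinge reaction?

Take torques about the hinge: T sin 39° · 2.4 = 110×9.81×1.2 = 1294.9 N·m.
So T = 1294.9 / (0.6293 × 2.4) = 857.35 N.
ΣF_x = 0: H_x = T cos 39° = 666.29 N.

H_x ≈ 666 N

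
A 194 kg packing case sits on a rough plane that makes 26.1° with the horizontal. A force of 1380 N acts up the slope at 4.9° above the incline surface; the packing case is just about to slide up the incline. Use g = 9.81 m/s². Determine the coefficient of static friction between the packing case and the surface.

μ ≈ 0.338

On the verge of sliding up the incline, friction is at its maximum μN and acts down the slope.
Perpendicular to incline: N = W cos 26.1° − P sin 4.9° = 1709 − 117.9 = 1591 N.
Along incline: P cos 4.9° − μN = W sin 26.1° → μ = −(W sin 26.1° − P cos 4.9°) / N = 0.3379.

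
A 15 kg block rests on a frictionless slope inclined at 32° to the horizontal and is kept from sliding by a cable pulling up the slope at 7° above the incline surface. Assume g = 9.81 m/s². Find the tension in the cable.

T ≈ 78.6 N

Take axes along and perpendicular to the incline. Weight components: W sin 32° = 77.98 N down-slope, W cos 32° = 124.8 N into the surface.
Along incline: T cos 7° = W sin 32° → T = 78.56 N.
Perpendicular: N = W cos 32° − T sin 7° = 115.2 N.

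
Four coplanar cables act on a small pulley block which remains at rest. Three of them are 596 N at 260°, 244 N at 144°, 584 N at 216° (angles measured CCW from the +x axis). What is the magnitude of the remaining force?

Sum the known components: ΣF_x = -773.4 N, ΣF_y = -786.8 N.
For equilibrium the remaining force must supply (−ΣF_x, −ΣF_y) = (773.4, 786.8) N.
Magnitude = √((773.4)² + (786.8)²) = 1103 N; direction = atan2(786.8, 773.4) = 45.5°.

F ≈ 1100 N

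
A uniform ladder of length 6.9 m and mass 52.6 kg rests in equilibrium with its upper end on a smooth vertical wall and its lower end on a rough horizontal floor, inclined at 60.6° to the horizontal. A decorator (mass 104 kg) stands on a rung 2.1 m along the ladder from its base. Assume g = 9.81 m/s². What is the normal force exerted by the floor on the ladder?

N_floor ≈ 1540 N

ΣF_y = 0: N_floor = 52.6×9.81 + 104×9.81 = 1536.2 N.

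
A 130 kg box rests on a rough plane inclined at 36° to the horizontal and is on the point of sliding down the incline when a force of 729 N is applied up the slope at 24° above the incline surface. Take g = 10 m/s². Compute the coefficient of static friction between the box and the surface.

On the verge of sliding down the incline, friction is at its maximum μN and acts up the slope.
Perpendicular to incline: N = W cos 36° − P sin 24° = 1052 − 296.5 = 755.2 N.
Along incline: P cos 24° + μN = W sin 36° → μ = (W sin 36° − P cos 24°) / N = 0.13.

μ ≈ 0.130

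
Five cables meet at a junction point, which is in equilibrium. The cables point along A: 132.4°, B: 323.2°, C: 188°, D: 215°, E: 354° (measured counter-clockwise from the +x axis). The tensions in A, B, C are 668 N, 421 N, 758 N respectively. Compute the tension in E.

T_E ≈ 925 N

Resolve: ΣF_x = 668 cos 132.4° + 421 cos 323.2° + 758 cos 188° + T_D cos 215° + T_E cos 354° = 0.
        ΣF_y = 668 sin 132.4° + 421 sin 323.2° + 758 sin 188° + T_D sin 215° + T_E sin 354° = 0.
The known terms sum to (-863.9, 135.6) N, so -0.8192 T_D + 0.9945 T_E = 863.9 and -0.5736 T_D − 0.1045 T_E = -135.6.
Solving simultaneously: T_D = 67.91 N, T_E = 924.6 N.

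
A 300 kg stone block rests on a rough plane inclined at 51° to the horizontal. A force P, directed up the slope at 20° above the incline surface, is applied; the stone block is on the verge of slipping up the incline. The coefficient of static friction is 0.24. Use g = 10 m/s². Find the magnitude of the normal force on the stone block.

N ≈ 956 N

On the verge of sliding up the incline, friction equals μN and acts down the slope.
Perpendicular: N + P sin 20° = W cos 51° = 1888 N.
Along incline: P cos 20° = W sin 51° + μN  with W sin 51° = 2331 N.
Solving the pair for P and N: P = 2725 N, N = 955.9 N (and f = μN = 229.4 N).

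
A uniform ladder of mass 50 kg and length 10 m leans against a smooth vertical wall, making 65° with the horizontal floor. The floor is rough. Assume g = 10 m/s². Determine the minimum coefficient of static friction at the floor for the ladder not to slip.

μ_min ≈ 0.233

ΣF_y = 0: N_floor = 50×10 = 500 N.
Torques about the foot: N_wall · 10 sin 65° = 50×10×5 cos 65° → N_wall = 116.58 N.
ΣF_x = 0: f_floor = N_wall = 116.58 N.
μ_min = f_floor / N_floor = 116.58 / 500 = 0.2332.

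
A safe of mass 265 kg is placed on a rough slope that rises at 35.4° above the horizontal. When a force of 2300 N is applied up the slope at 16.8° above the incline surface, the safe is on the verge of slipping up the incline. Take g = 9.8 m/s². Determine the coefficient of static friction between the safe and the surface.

On the verge of sliding up the incline, friction is at its maximum μN and acts down the slope.
Perpendicular to incline: N = W cos 35.4° − P sin 16.8° = 2117 − 664.8 = 1452 N.
Along incline: P cos 16.8° − μN = W sin 35.4° → μ = −(W sin 35.4° − P cos 16.8°) / N = 0.4803.

μ ≈ 0.480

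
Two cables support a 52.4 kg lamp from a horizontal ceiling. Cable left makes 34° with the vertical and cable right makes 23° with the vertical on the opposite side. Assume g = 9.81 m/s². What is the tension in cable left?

Angles from the horizontal: cable left is 90° − 34° = 56°, cable right is 90° − 23° = 67°.
Weight W = 52.4 × 9.81 = 514 N acts straight down.
Horizontal: T_left cos 56° = T_right cos 67°  →  T_right = 1.431 T_left.
Vertical: T_left sin 56° + T_right sin 67° = 514.
Substituting the horizontal relation into the vertical equation gives 2.146 T_left = 514, so T_left = 239.5 N.

T_left ≈ 239 N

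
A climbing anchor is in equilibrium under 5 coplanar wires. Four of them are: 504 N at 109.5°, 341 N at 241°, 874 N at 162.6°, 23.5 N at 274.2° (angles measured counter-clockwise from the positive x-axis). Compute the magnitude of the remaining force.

Sum the known components: ΣF_x = -1166 N, ΣF_y = 414.8 N.
For equilibrium the remaining force must supply (−ΣF_x, −ΣF_y) = (1166, -414.8) N.
Magnitude = √((1166)² + (-414.8)²) = 1237 N; direction = atan2(-414.8, 1166) = 340.4°.

F ≈ 1240 N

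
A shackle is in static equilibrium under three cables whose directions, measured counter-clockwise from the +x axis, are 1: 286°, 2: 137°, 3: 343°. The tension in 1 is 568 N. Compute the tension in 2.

Resolve: ΣF_x = 568 cos 286° + T_2 cos 137° + T_3 cos 343° = 0.
        ΣF_y = 568 sin 286° + T_2 sin 137° + T_3 sin 343° = 0.
The known terms sum to (156.6, -546) N, so -0.7314 T_2 + 0.9563 T_3 = -156.6 and 0.6820 T_2 − 0.2924 T_3 = 546.
Solving simultaneously: T_2 = 1087 N, T_3 = 667.3 N.

T_2 ≈ 1090 N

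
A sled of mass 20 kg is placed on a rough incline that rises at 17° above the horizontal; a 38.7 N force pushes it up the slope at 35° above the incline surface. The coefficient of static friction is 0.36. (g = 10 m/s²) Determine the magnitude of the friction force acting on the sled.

Axes along / perpendicular to the incline. W sin 17° = 58.47 N down-slope; W cos 17° = 191.3 N into the surface.
Perpendicular: N = W cos 17° − P sin 35° = 191.3 − 22.2 = 169.1 N.
Along incline: P cos 35° + f = W sin 17° (friction acts up-slope) → f = 58.47 − 31.7 = 26.77 N.
|f| = 26.77 N ≤ μN = 60.86 N, so the sled is indeed static.

f ≈ 26.8 N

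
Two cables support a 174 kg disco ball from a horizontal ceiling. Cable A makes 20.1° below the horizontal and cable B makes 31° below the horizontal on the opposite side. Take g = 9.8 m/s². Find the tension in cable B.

Weight W = 174 × 9.8 = 1705 N acts straight down.
Horizontal: T_A cos 20.1° = T_B cos 31°  →  T_A = 0.9128 T_B.
Vertical: T_A sin 20.1° + T_B sin 31° = 1705.
Substituting the horizontal relation into the vertical equation gives 0.8287 T_B = 1705, so T_B = 2058 N.

T_B ≈ 2060 N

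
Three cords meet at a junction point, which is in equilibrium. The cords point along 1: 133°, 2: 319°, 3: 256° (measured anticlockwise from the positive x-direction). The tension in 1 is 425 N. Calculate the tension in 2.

T_2 ≈ 400 N

Resolve: ΣF_x = 425 cos 133° + T_2 cos 319° + T_3 cos 256° = 0.
        ΣF_y = 425 sin 133° + T_2 sin 319° + T_3 sin 256° = 0.
The known terms sum to (-289.8, 310.8) N, so 0.7547 T_2 − 0.2419 T_3 = 289.8 and -0.6561 T_2 − 0.9703 T_3 = -310.8.
Solving simultaneously: T_2 = 400 N, T_3 = 49.86 N.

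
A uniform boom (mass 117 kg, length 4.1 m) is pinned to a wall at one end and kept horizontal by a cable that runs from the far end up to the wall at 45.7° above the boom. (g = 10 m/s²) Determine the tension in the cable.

Take torques about the hinge: T sin 45.7° · 4.1 = 117×10×2.05 = 2398.5 N·m.
So T = 2398.5 / (0.7157 × 4.1) = 817.39 N.

T ≈ 817 N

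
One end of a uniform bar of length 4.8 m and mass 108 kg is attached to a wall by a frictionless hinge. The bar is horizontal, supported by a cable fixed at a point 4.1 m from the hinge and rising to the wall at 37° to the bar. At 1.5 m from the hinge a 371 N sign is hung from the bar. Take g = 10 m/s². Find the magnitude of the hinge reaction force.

Take torques about the hinge: T sin 37° · 4.1 = 108×10×2.4 + 371×1.5 = 3148.5 N·m.
So T = 3148.5 / (0.6018 × 4.1) = 1276 N.
ΣF_x = 0: H_x = T cos 37° = 1019.1 N.
ΣF_y = 0: H_y = (108×10 + 371) − T sin 37° = 1451 − 767.93 = 683.07 N.
|H| = √(H_x² + H_y²) = √((1019.1)² + (683.07)²) = 1226.8 N.

|H| ≈ 1230 N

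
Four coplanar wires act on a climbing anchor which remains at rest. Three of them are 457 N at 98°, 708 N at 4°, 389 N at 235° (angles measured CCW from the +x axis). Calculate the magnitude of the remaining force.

Sum the known components: ΣF_x = 419.6 N, ΣF_y = 183.3 N.
For equilibrium the remaining force must supply (−ΣF_x, −ΣF_y) = (-419.6, -183.3) N.
Magnitude = √((-419.6)² + (-183.3)²) = 457.8 N; direction = atan2(-183.3, -419.6) = 203.6°.

F ≈ 458 N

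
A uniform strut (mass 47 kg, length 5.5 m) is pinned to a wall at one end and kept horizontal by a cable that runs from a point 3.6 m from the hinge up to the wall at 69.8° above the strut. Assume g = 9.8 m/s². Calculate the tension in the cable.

T ≈ 375 N

Take torques about the hinge: T sin 69.8° · 3.6 = 47×9.8×2.75 = 1266.7 N·m.
So T = 1266.7 / (0.9385 × 3.6) = 374.91 N.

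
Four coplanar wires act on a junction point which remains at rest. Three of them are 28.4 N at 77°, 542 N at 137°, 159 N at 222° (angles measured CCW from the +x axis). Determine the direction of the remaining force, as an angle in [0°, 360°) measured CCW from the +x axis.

θ ≈ 330°

Sum the known components: ΣF_x = -508.2 N, ΣF_y = 290.9 N.
For equilibrium the remaining force must supply (−ΣF_x, −ΣF_y) = (508.2, -290.9) N.
Magnitude = √((508.2)² + (-290.9)²) = 585.5 N; direction = atan2(-290.9, 508.2) = 330.2°.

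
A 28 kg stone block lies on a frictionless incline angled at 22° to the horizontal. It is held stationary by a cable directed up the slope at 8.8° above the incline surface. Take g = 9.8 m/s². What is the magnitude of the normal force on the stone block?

N ≈ 239 N

Take axes along and perpendicular to the incline. Weight components: W sin 22° = 102.8 N down-slope, W cos 22° = 254.4 N into the surface.
Along incline: T cos 8.8° = W sin 22° → T = 104 N.
Perpendicular: N = W cos 22° − T sin 8.8° = 238.5 N.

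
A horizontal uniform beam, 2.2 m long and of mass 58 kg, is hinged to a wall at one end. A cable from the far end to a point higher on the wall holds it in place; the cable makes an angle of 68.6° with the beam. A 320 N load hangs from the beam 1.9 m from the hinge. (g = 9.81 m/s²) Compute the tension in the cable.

Take torques about the hinge: T sin 68.6° · 2.2 = 58×9.81×1.1 + 320×1.9 = 1233.9 N·m.
So T = 1233.9 / (0.9311 × 2.2) = 602.38 N.

T ≈ 602 N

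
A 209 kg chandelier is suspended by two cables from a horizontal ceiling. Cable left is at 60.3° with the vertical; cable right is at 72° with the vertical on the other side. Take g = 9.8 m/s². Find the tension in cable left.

Angles from the horizontal: cable left is 90° − 60.3° = 29.7°, cable right is 90° − 72° = 18°.
Weight W = 209 × 9.8 = 2048 N acts straight down.
Horizontal: T_left cos 29.7° = T_right cos 18°  →  T_right = 0.9133 T_left.
Vertical: T_left sin 29.7° + T_right sin 18° = 2048.
Substituting the horizontal relation into the vertical equation gives 0.7777 T_left = 2048, so T_left = 2634 N.

T_left ≈ 2630 N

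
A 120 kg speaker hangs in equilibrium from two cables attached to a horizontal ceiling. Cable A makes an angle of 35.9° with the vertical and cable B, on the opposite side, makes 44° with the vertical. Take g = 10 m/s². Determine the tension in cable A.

T_A ≈ 847 N

Angles from the horizontal: cable A is 90° − 35.9° = 54.1°, cable B is 90° − 44° = 46°.
Weight W = 120 × 10 = 1200 N acts straight down.
Horizontal: T_A cos 54.1° = T_B cos 46°  →  T_B = 0.8441 T_A.
Vertical: T_A sin 54.1° + T_B sin 46° = 1200.
Substituting the horizontal relation into the vertical equation gives 1.417 T_A = 1200, so T_A = 846.7 N.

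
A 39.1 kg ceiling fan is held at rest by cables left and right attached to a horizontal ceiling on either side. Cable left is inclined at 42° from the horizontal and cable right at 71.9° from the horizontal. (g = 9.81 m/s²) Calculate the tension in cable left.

Weight W = 39.1 × 9.81 = 383.6 N acts straight down.
Horizontal: T_left cos 42° = T_right cos 71.9°  →  T_right = 2.392 T_left.
Vertical: T_left sin 42° + T_right sin 71.9° = 383.6.
Substituting the horizontal relation into the vertical equation gives 2.943 T_left = 383.6, so T_left = 130.3 N.

T_left ≈ 130 N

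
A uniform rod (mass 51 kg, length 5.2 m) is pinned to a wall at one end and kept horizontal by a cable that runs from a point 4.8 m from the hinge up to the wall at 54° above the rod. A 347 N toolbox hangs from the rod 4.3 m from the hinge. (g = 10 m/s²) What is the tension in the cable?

T ≈ 726 N

Take torques about the hinge: T sin 54° · 4.8 = 51×10×2.6 + 347×4.3 = 2818.1 N·m.
So T = 2818.1 / (0.8090 × 4.8) = 725.7 N.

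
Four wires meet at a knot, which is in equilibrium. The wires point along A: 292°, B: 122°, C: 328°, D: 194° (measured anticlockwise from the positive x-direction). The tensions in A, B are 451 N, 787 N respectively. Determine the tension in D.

T_D ≈ 111 N

Resolve: ΣF_x = 451 cos 292° + 787 cos 122° + T_C cos 328° + T_D cos 194° = 0.
        ΣF_y = 451 sin 292° + 787 sin 122° + T_C sin 328° + T_D sin 194° = 0.
The known terms sum to (-248.1, 249.3) N, so 0.8480 T_C − 0.9703 T_D = 248.1 and -0.5299 T_C − 0.2419 T_D = -249.3.
Solving simultaneously: T_C = 419.6 N, T_D = 111.1 N.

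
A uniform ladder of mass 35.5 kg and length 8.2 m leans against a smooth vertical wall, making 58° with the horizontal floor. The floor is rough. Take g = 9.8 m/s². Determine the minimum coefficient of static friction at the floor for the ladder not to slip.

μ_min ≈ 0.312

ΣF_y = 0: N_floor = 35.5×9.8 = 347.9 N.
Torques about the foot: N_wall · 8.2 sin 58° = 35.5×9.8×4.1 cos 58° → N_wall = 108.7 N.
ΣF_x = 0: f_floor = N_wall = 108.7 N.
μ_min = f_floor / N_floor = 108.7 / 347.9 = 0.3124.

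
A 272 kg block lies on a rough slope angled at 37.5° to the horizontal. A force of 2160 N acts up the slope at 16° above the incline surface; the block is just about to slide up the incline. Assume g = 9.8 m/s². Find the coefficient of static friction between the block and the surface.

On the verge of sliding up the incline, friction is at its maximum μN and acts down the slope.
Perpendicular to incline: N = W cos 37.5° − P sin 16° = 2115 − 595.4 = 1519 N.
Along incline: P cos 16° − μN = W sin 37.5° → μ = −(W sin 37.5° − P cos 16°) / N = 0.2985.

μ ≈ 0.299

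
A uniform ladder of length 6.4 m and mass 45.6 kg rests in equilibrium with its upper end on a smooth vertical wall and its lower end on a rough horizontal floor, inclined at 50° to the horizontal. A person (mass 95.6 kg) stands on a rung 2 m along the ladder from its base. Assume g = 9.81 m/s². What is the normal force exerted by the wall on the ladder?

N_wall ≈ 434 N

Torques about the foot: N_wall · 6.4 sin 50° = 45.6×9.81×3.2 cos 50° + 95.6×9.81×2 cos 50° → N_wall = 433.6 N.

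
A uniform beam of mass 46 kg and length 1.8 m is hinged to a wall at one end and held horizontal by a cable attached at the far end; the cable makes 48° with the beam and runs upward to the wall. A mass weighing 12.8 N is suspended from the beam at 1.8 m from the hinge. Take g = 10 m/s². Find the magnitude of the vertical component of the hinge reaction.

Take torques about the hinge: T sin 48° · 1.8 = 46×10×0.9 + 12.8×1.8 = 437.04 N·m.
So T = 437.04 / (0.7431 × 1.8) = 326.72 N.
ΣF_y = 0: H_y = (46×10 + 12.8) − T sin 48° = 472.8 − 242.8 = 230 N.

|H_y| ≈ 230 N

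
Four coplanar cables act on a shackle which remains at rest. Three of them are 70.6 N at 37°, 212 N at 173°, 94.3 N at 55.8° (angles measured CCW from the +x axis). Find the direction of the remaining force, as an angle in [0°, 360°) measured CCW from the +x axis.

Sum the known components: ΣF_x = -101 N, ΣF_y = 146.3 N.
For equilibrium the remaining force must supply (−ΣF_x, −ΣF_y) = (101, -146.3) N.
Magnitude = √((101)² + (-146.3)²) = 177.8 N; direction = atan2(-146.3, 101) = 304.6°.

θ ≈ 305°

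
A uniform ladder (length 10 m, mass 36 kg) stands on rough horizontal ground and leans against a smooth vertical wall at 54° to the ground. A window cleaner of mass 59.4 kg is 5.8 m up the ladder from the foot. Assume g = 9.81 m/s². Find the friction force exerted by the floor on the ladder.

f ≈ 374 N

Torques about the foot: N_wall · 10 sin 54° = 36×9.81×5 cos 54° + 59.4×9.81×5.8 cos 54° → N_wall = 373.85 N.
ΣF_x = 0: f_floor = N_wall = 373.85 N.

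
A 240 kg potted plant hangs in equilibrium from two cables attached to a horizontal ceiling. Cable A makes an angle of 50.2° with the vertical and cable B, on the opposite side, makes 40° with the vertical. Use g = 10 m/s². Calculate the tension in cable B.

Angles from the horizontal: cable A is 90° − 50.2° = 39.8°, cable B is 90° − 40° = 50°.
Weight W = 240 × 10 = 2400 N acts straight down.
Horizontal: T_A cos 39.8° = T_B cos 50°  →  T_A = 0.8367 T_B.
Vertical: T_A sin 39.8° + T_B sin 50° = 2400.
Substituting the horizontal relation into the vertical equation gives 1.302 T_B = 2400, so T_B = 1844 N.

T_B ≈ 1840 N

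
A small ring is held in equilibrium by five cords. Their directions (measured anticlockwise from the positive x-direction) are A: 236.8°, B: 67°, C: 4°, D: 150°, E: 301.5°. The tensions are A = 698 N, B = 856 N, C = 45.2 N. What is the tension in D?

T_D ≈ 222 N

Resolve: ΣF_x = 698 cos 236.8° + 856 cos 67° + 45.2 cos 4° + T_D cos 150° + T_E cos 301.5° = 0.
        ΣF_y = 698 sin 236.8° + 856 sin 67° + 45.2 sin 4° + T_D sin 150° + T_E sin 301.5° = 0.
The known terms sum to (-2.643, 207) N, so -0.8660 T_D + 0.5225 T_E = 2.643 and 0.5000 T_D − 0.8526 T_E = -207.
Solving simultaneously: T_D = 222 N, T_E = 373 N.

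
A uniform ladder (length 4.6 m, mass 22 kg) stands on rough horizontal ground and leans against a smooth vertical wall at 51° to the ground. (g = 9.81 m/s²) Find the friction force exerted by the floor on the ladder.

f ≈ 87.4 N

Torques about the foot: N_wall · 4.6 sin 51° = 22×9.81×2.3 cos 51° → N_wall = 87.384 N.
ΣF_x = 0: f_floor = N_wall = 87.384 N.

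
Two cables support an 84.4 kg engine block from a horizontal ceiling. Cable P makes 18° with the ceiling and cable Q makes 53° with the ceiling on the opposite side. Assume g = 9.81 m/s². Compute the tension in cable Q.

Weight W = 84.4 × 9.81 = 828 N acts straight down.
Horizontal: T_P cos 18° = T_Q cos 53°  →  T_P = 0.6328 T_Q.
Vertical: T_P sin 18° + T_Q sin 53° = 828.
Substituting the horizontal relation into the vertical equation gives 0.9942 T_Q = 828, so T_Q = 832.8 N.

T_Q ≈ 833 N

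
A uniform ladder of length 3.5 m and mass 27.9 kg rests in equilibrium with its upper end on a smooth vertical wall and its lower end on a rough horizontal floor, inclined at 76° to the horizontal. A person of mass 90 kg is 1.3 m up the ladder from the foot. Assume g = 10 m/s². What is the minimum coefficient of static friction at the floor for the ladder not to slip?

μ_min ≈ 0.100

ΣF_y = 0: N_floor = 27.9×10 + 90×10 = 1179 N.
Torques about the foot: N_wall · 3.5 sin 76° = 27.9×10×1.75 cos 76° + 90×10×1.3 cos 76° → N_wall = 118.13 N.
ΣF_x = 0: f_floor = N_wall = 118.13 N.
μ_min = f_floor / N_floor = 118.13 / 1179 = 0.1002.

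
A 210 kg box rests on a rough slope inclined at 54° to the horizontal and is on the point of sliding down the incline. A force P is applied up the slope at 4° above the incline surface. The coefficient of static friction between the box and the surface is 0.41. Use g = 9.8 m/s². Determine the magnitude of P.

On the verge of sliding down the incline, friction equals μN and acts up the slope.
Perpendicular: N + P sin 4° = W cos 54° = 1210 N.
Along incline: P cos 4° + μN = W sin 54° with W sin 54° = 1665 N.
Solving the pair for P and N: P = 1206 N, N = 1126 N (and f = μN = 461.5 N).

P ≈ 1210 N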